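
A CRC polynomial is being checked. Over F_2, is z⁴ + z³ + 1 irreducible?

Yes

Write h(z) = z⁴ + z³ + 1.
Check for roots in F_2: h(0) = 1; h(1) = 1.
No roots, so no linear factors.
Monic irreducibles of degree 2 over GF(2): z² + z + 1.
None of them divide h (all give nonzero remainder).
No irreducible factor of degree ≤ 2 exists, so h is irreducible over GF(2).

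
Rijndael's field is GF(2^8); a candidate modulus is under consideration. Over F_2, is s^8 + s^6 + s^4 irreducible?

No

Write m(s) = s^8 + s^6 + s^4.
Check for roots in F_2: m(0) = 0 → root; m(1) = 1.
m(0) = 0, so (s) divides m(s); m is reducible.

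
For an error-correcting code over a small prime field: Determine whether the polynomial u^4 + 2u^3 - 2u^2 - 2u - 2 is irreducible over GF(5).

Yes

Write m(u) = u^4 + 2u^3 - 2u^2 - 2u - 2.
Check for roots in GF(5): m(0) = 3; m(1) = 2; m(2) = 3; m(3) = 4; m(4) = 2.
No roots, so no linear factors.
Degree-2 irreducible divisors: test the 10 monic irreducibles of degree 2 over GF(5).
None of them divide m (all give nonzero remainder).
No irreducible factor of degree ≤ 2 exists, so m is irreducible over GF(5).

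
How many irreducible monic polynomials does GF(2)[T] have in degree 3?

2

By the necklace-counting formula, N_2(3) = (1/3) Σ_{d|3} μ(3/d)·2^d.
Divisors of 3: 1, 3; μ(3/d) for each: -1, 1.
Σ = − 2^1 + 2^3 = 6.
N = 6/3 = 2.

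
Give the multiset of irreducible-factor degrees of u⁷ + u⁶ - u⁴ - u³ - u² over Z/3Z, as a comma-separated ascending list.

1, 1, 2, 3

Write g(u) = u⁷ + u⁶ - u⁴ - u³ - u².
Roots in Z/3Z: g(0) = 0 → root; g(1) = 2; g(2) = 2.
Linear factors from roots: (u).
Complete factorization: g(u) = (u)^2·(u² - u - 1)·(u³ - u² + 1).
Factor degrees with multiplicity: 1 + 1 + 2 + 3 = 7.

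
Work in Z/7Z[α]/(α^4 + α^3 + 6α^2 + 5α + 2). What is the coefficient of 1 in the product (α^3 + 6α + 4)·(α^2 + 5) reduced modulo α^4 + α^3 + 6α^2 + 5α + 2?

1

Multiply in Z/7Z[α]: (α^3 + 6α + 4)·(α^2 + 5) = α^5 + 4α^3 + 4α^2 + 2α + 6.
Reduce using α^4 ≡ 6α^3 + α^2 + 2α + 5 (mod α^4 + α^3 + 6α^2 + 5α + 2).
Reduced: 6α^3 + 5α^2 + 5α + 1.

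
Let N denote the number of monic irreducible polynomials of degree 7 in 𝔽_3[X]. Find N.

The number of monic irreducibles of degree 7 over GF(3) is (1/7)·Σ_{d∣7} μ(7/d) 3^d.
Divisors of 7: 1, 7; μ(7/d) for each: -1, 1.
Σ = − 3^1 + 3^7 = 2184.
N = 2184/7 = 312.

312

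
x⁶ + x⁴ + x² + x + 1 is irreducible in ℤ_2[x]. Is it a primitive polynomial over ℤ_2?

Write f(x) = x⁶ + x⁴ + x² + x + 1.
|GF(2^6)^×| = 2^6 − 1 = 63. Prime factorization: 63 = 3^2·7.
f is primitive ⇔ x has order 63 in GF(2)[x]/(f), i.e. x^(63/q) ≠ 1 for each prime q | 63.
x^(21) mod f = 1
x^(9) mod f = x⁴ + x² + x.
Since x^(21) = 1, the order of x divides 21 < 63; not primitive.

No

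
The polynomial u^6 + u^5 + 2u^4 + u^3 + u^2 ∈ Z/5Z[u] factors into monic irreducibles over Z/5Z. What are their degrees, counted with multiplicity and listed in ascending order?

1, 1, 1, 1, 2

Write h(u) = u^6 + u^5 + 2u^4 + u^3 + u^2.
Roots in Z/5Z: h(0) = 0 → root; h(1) = 1; h(2) = 0 → root; h(3) = 0 → root; h(4) = 2.
Linear factors from roots: (u), (u + 3), (u + 2).
Complete factorization: h(u) = (u + 2)·(u + 3)·(u)^2·(u^2 + u + 1).
Factor degrees with multiplicity: 1 + 1 + 1 + 1 + 2 = 6.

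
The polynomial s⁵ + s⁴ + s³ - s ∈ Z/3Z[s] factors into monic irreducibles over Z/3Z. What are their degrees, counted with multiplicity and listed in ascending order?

Write g(s) = s⁵ + s⁴ + s³ - s.
Roots in Z/3Z: g(0) = 0 → root; g(1) = 2; g(2) = 0 → root.
Linear factors from roots: (s), (s + 1).
Complete factorization: g(s) = (s)·(s + 1)^2·(s² - s - 1).
Factor degrees with multiplicity: 1 + 1 + 1 + 2 = 5.

1, 1, 1, 2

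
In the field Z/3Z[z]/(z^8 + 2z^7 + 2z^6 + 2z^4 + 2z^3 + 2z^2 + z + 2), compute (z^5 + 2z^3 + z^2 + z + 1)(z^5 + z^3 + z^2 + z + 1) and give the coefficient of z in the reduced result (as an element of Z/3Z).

Multiply in Z/3Z[z]: (z^5 + 2z^3 + z^2 + z + 1)·(z^5 + z^3 + z^2 + z + 1) = z^10 + 2z^7 + z^6 + 2z^5 + z^4 + 2z^3 + 2z + 1.
Reduce using z^8 ≡ z^7 + z^6 + z^4 + z^3 + z^2 + 2z + 1 (mod z^8 + 2z^7 + 2z^6 + 2z^4 + 2z^3 + 2z^2 + z + 2).
Reduced: 2z^7 + z^6 + z^5 + 2z^4 + z^3 + 2z^2 + z.

1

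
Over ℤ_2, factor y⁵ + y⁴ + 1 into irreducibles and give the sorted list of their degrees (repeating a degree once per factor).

Write f(y) = y⁵ + y⁴ + 1.
Roots in ℤ_2: f(0) = 1; f(1) = 1.
Complete factorization: f(y) = (y² + y + 1)·(y³ + y + 1).
Factor degrees with multiplicity: 2 + 3 = 5.

2, 3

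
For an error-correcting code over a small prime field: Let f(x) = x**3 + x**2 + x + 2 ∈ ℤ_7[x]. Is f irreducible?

Check for roots in ℤ_7: f(0) = 2; f(1) = 5; f(2) = 2; f(3) = 6; f(4) = 2; f(5) = 3; f(6) = 1.
No roots. A degree-3 polynomial over a field with no linear factor is irreducible.

Yes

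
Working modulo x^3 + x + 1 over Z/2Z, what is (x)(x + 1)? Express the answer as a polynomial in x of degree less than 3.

Multiply in Z/2Z[x]: (x)·(x + 1) = x^2 + x.
Reduced: x^2 + x.

x^2 + x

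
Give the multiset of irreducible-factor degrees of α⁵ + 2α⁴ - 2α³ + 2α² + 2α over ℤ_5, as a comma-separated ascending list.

1, 1, 1, 1, 1

Write h(α) = α⁵ + 2α⁴ - 2α³ + 2α² + 2α.
Roots in ℤ_5: h(0) = 0 → root; h(1) = 0 → root; h(2) = 0 → root; h(3) = 0 → root; h(4) = 3.
Linear factors from roots: (α), (α - 1), (α - 2), (α + 2).
Complete factorization: h(α) = (α)·(α + 2)·(α - 1)·(α - 2)^2.
Factor degrees with multiplicity: 1 + 1 + 1 + 1 + 1 = 5.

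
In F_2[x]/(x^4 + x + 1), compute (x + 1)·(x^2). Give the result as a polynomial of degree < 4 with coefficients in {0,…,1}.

x^3 + x^2

Multiply in F_2[x]: (x + 1)·(x^2) = x^3 + x^2.
Reduced: x^3 + x^2.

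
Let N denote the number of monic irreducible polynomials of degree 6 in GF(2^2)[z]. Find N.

670

By the necklace-counting formula, N_4(6) = (1/6) Σ_{d|6} μ(6/d)·4^d.
Divisors of 6: 1, 2, 3, 6; μ(6/d) for each: 1, -1, -1, 1.
Σ = 4^1 − 4^2 − 4^3 + 4^6 = 4020.
N = 4020/6 = 670.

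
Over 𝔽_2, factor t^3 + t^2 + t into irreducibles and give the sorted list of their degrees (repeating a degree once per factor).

Write f(t) = t^3 + t^2 + t.
Roots in 𝔽_2: f(0) = 0 → root; f(1) = 1.
Linear factors from roots: (t).
Complete factorization: f(t) = (t)·(t^2 + t + 1).
Factor degrees with multiplicity: 1 + 2 = 3.

1, 2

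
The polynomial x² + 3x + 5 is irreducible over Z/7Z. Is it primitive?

Yes

Write f(x) = x² + 3x + 5.
|GF(7^2)^×| = 7^2 − 1 = 48. Prime factorization: 48 = 2^4·3.
f is primitive ⇔ x has order 48 in GF(7)[x]/(f), i.e. x^(48/q) ≠ 1 for each prime q | 48.
x^(24) mod f = 6.
x^(16) mod f = 4.
None equal 1, so x has full order 48; f is primitive.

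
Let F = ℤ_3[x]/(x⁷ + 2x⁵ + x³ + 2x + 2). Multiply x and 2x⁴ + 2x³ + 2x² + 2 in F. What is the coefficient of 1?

0

Multiply in ℤ_3[x]: (x)·(2x⁴ + 2x³ + 2x² + 2) = 2x⁵ + 2x⁴ + 2x³ + 2x.
Reduced: 2x⁵ + 2x⁴ + 2x³ + 2x.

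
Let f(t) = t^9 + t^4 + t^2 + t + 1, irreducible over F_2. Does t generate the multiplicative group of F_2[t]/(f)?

|GF(2^9)^×| = 2^9 − 1 = 511. Prime factorization: 511 = 7·73.
f is primitive ⇔ t has order 511 in GF(2)[t]/(f), i.e. t^(511/q) ≠ 1 for each prime q | 511.
t^(73) mod f = 1
t^(7) mod f = t^7.
Since t^(73) = 1, the order of t divides 73 < 511; not primitive.

No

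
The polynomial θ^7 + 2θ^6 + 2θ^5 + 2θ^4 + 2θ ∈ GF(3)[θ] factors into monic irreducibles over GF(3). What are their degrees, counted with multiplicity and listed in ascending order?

1, 1, 1, 2, 2

Write h(θ) = θ^7 + 2θ^6 + 2θ^5 + 2θ^4 + 2θ.
Roots in GF(3): h(0) = 0 → root; h(1) = 0 → root; h(2) = 2.
Linear factors from roots: (θ), (θ + 2).
Complete factorization: h(θ) = (θ)·(θ + 2)^2·(θ^2 + 1)·(θ^2 + θ + 2).
Factor degrees with multiplicity: 1 + 1 + 1 + 2 + 2 = 7.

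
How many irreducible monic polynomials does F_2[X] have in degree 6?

9

The number of monic irreducibles of degree 6 over GF(2) is (1/6)·Σ_{d∣6} μ(6/d) 2^d.
Divisors of 6: 1, 2, 3, 6; μ(6/d) for each: 1, -1, -1, 1.
Σ = 2^1 − 2^2 − 2^3 + 2^6 = 54.
N = 54/6 = 9.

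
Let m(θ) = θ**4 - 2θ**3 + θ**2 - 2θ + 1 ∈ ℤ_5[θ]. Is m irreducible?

Check for roots in ℤ_5: m(0) = 1; m(1) = 4; m(2) = 1; m(3) = 1; m(4) = 2.
No roots, so no linear factors.
Degree-2 irreducible divisors: test the 10 monic irreducibles of degree 2 over GF(5).
None of them divide m (all give nonzero remainder).
No irreducible factor of degree ≤ 2 exists, so m is irreducible over GF(5).

Yes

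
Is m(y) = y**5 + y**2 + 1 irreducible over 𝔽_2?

Yes

Check for roots in 𝔽_2: m(0) = 1; m(1) = 1.
No roots, so no linear factors.
Monic irreducibles of degree 2 over GF(2): y**2 + y + 1.
None of them divide m (all give nonzero remainder).
No irreducible factor of degree ≤ 2 exists, so m is irreducible over GF(2).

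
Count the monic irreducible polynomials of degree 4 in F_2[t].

Gauss's count: N_{2}(4) = (1/4) Σ_{d|4} μ(4/d)·2^d.
Divisors of 4: 1, 2, 4; μ(4/d) for each: 0, -1, 1.
Σ = − 2^2 + 2^4 = 12.
N = 12/4 = 3.

3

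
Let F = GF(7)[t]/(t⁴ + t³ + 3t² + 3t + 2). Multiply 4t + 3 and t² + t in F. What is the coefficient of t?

Multiply in GF(7)[t]: (4t + 3)·(t² + t) = 4t³ + 3t.
Reduced: 4t³ + 3t.

3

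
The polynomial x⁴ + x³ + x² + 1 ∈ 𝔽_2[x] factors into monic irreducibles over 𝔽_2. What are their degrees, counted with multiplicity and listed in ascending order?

1, 3

Write f(x) = x⁴ + x³ + x² + 1.
Roots in 𝔽_2: f(0) = 1; f(1) = 0 → root.
Linear factors from roots: (x + 1).
Complete factorization: f(x) = (x + 1)·(x³ + x + 1).
Factor degrees with multiplicity: 1 + 3 = 4.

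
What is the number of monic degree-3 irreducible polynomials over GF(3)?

By the necklace-counting formula, N_3(3) = (1/3) Σ_{d|3} μ(3/d)·3^d.
Divisors of 3: 1, 3; μ(3/d) for each: -1, 1.
Σ = − 3^1 + 3^3 = 24.
N = 24/3 = 8.

8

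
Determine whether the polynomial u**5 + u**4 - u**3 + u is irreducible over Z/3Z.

No

Write f(u) = u**5 + u**4 - u**3 + u.
Check for roots in Z/3Z: f(0) = 0 → root; f(1) = 2; f(2) = 0 → root.
f(0) = 0, so (u) divides f(u); f is reducible.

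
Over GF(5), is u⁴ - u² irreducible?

No

Write g(u) = u⁴ - u².
Check for roots in GF(5): g(0) = 0 → root; g(1) = 0 → root; g(2) = 2; g(3) = 2; g(4) = 0 → root.
g(0) = 0, so (u) divides g(u); g is reducible.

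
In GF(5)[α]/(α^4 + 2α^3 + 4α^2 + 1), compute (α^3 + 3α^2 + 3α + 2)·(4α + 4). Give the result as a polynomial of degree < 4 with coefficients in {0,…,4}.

3α^3 + 3α^2 + 4

Multiply in GF(5)[α]: (α^3 + 3α^2 + 3α + 2)·(4α + 4) = 4α^4 + α^3 + 4α^2 + 3.
Reduce using α^4 ≡ 3α^3 + α^2 + 4 (mod α^4 + 2α^3 + 4α^2 + 1).
Reduced: 3α^3 + 3α^2 + 4.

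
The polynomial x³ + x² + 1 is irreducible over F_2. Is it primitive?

Write f(x) = x³ + x² + 1.
|GF(2^3)^×| = 2^3 − 1 = 7. Prime factorization: 7 = 7.
f is primitive ⇔ x has order 7 in GF(2)[x]/(f), i.e. x^(7/q) ≠ 1 for each prime q | 7.
x^(1) mod f = x.
None equal 1, so x has full order 7; f is primitive.

Yes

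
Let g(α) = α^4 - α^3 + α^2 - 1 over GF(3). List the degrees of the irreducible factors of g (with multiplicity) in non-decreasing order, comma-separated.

1, 1, 2

Roots in GF(3): g(0) = 2; g(1) = 0 → root; g(2) = 2.
Linear factors from roots: (α - 1).
Complete factorization: g(α) = (α - 1)^2·(α^2 + α - 1).
Factor degrees with multiplicity: 1 + 1 + 2 = 4.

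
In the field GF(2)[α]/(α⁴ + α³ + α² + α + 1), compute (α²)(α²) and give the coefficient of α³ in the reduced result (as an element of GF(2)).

Multiply in GF(2)[α]: (α²)·(α²) = α⁴.
Reduce using α⁴ ≡ α³ + α² + α + 1 (mod α⁴ + α³ + α² + α + 1).
Reduced: α³ + α² + α + 1.

1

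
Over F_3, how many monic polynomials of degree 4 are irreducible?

Gauss's count: N_{3}(4) = (1/4) Σ_{d|4} μ(4/d)·3^d.
Divisors of 4: 1, 2, 4; μ(4/d) for each: 0, -1, 1.
Σ = − 3^2 + 3^4 = 72.
N = 72/4 = 18.

18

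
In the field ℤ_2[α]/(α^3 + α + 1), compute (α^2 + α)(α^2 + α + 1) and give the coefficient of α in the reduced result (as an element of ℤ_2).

0

Multiply in ℤ_2[α]: (α^2 + α)·(α^2 + α + 1) = α^4 + α.
Reduce using α^3 ≡ α + 1 (mod α^3 + α + 1).
Reduced: α^2.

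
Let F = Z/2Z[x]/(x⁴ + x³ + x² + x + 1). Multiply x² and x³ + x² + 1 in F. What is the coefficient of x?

1

Multiply in Z/2Z[x]: (x²)·(x³ + x² + 1) = x⁵ + x⁴ + x².
Reduce using x⁴ ≡ x³ + x² + x + 1 (mod x⁴ + x³ + x² + x + 1).
Reduced: x³ + x.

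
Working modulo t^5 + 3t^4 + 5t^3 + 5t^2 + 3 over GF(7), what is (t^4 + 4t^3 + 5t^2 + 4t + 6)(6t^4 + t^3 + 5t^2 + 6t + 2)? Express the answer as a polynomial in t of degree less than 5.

Multiply in GF(7)[t]: (t^4 + 4t^3 + 5t^2 + 4t + 6)·(6t^4 + t^3 + 5t^2 + 6t + 2) = 6t^8 + 4t^7 + 4t^6 + 6t^5 + t^3 + t^2 + 2t + 5.
Reduce using t^5 ≡ 4t^4 + 2t^3 + 2t^2 + 4 (mod t^5 + 3t^4 + 5t^3 + 5t^2 + 3).
Reduced: 3t^4 + 4t^3 + 4t^2 + 3t + 4.

3t^4 + 4t^3 + 4t^2 + 3t + 4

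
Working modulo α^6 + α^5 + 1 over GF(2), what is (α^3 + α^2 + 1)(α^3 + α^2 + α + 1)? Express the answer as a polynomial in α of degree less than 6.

Multiply in GF(2)[α]: (α^3 + α^2 + 1)·(α^3 + α^2 + α + 1) = α^6 + α^3 + α + 1.
Reduce using α^6 ≡ α^5 + 1 (mod α^6 + α^5 + 1).
Reduced: α^5 + α^3 + α.

α^5 + α^3 + α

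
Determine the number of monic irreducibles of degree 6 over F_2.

Gauss's count: N_{2}(6) = (1/6) Σ_{d|6} μ(6/d)·2^d.
Divisors of 6: 1, 2, 3, 6; μ(6/d) for each: 1, -1, -1, 1.
Σ = 2^1 − 2^2 − 2^3 + 2^6 = 54.
N = 54/6 = 9.

9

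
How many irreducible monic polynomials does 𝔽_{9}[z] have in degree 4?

1620

By the necklace-counting formula, N_9(4) = (1/4) Σ_{d|4} μ(4/d)·9^d.
Divisors of 4: 1, 2, 4; μ(4/d) for each: 0, -1, 1.
Σ = − 9^2 + 9^4 = 6480.
N = 6480/4 = 1620.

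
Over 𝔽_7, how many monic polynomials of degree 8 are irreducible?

x^(7^8) − x is the product of all monic irreducibles of degree dividing 8; Möbius inversion gives N = (1/8) Σ μ(8/d)·7^d.
Divisors of 8: 1, 2, 4, 8; μ(8/d) for each: 0, 0, -1, 1.
Σ = − 7^4 + 7^8 = 5762400.
N = 5762400/8 = 720300.

720300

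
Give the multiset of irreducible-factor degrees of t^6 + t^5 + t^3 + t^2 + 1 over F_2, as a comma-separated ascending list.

6

Write h(t) = t^6 + t^5 + t^3 + t^2 + 1.
Roots in F_2: h(0) = 1; h(1) = 1.
Complete factorization: h(t) = (t^6 + t^5 + t^3 + t^2 + 1).
Factor degrees with multiplicity: 6 = 6.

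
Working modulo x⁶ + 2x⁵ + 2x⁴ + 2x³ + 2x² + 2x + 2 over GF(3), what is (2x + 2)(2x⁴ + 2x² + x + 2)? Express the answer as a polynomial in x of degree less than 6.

x^5 + x^4 + x^3 + 1

Multiply in GF(3)[x]: (2x + 2)·(2x⁴ + 2x² + x + 2) = x⁵ + x⁴ + x³ + 1.
Reduced: x⁵ + x⁴ + x³ + 1.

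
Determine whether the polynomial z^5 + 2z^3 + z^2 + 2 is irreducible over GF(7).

Write f(z) = z^5 + 2z^3 + z^2 + 2.
Check for roots in GF(7): f(0) = 2; f(1) = 6; f(2) = 5; f(3) = 0 → root; f(4) = 1; f(5) = 0 → root; f(6) = 0 → root.
f(3) = 0, so (z − 3) divides f(z); f is reducible.

No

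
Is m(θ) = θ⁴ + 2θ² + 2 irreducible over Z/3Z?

Check for roots in Z/3Z: m(0) = 2; m(1) = 2; m(2) = 2.
No roots, so no linear factors.
Monic irreducibles of degree 2 over GF(3): θ² + 1, θ² + θ + 2, θ² + 2θ + 2.
None of them divide m (all give nonzero remainder).
No irreducible factor of degree ≤ 2 exists, so m is irreducible over GF(3).

Yes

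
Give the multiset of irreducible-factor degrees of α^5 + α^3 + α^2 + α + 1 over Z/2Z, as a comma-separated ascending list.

5

Write h(α) = α^5 + α^3 + α^2 + α + 1.
Roots in Z/2Z: h(0) = 1; h(1) = 1.
Complete factorization: h(α) = (α^5 + α^3 + α^2 + α + 1).
Factor degrees with multiplicity: 5 = 5.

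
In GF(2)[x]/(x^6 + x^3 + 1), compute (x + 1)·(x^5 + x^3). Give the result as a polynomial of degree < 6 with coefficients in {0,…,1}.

Multiply in GF(2)[x]: (x + 1)·(x^5 + x^3) = x^6 + x^5 + x^4 + x^3.
Reduce using x^6 ≡ x^3 + 1 (mod x^6 + x^3 + 1).
Reduced: x^5 + x^4 + 1.

x^5 + x^4 + 1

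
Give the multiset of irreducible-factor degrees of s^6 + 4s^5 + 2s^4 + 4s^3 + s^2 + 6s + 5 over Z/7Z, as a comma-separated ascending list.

6

Write f(s) = s^6 + 4s^5 + 2s^4 + 4s^3 + s^2 + 6s + 5.
Complete factorization: f(s) = (s^6 + 4s^5 + 2s^4 + 4s^3 + s^2 + 6s + 5).
Factor degrees with multiplicity: 6 = 6.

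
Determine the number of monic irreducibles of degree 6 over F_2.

9

Gauss's count: N_{2}(6) = (1/6) Σ_{d|6} μ(6/d)·2^d.
Divisors of 6: 1, 2, 3, 6; μ(6/d) for each: 1, -1, -1, 1.
Σ = 2^1 − 2^2 − 2^3 + 2^6 = 54.
N = 54/6 = 9.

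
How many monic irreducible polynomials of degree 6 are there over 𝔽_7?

Gauss's count: N_{7}(6) = (1/6) Σ_{d|6} μ(6/d)·7^d.
Divisors of 6: 1, 2, 3, 6; μ(6/d) for each: 1, -1, -1, 1.
Σ = 7^1 − 7^2 − 7^3 + 7^6 = 117264.
N = 117264/6 = 19544.

19544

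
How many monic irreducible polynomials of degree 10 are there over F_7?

28245840

By the necklace-counting formula, N_7(10) = (1/10) Σ_{d|10} μ(10/d)·7^d.
Divisors of 10: 1, 2, 5, 10; μ(10/d) for each: 1, -1, -1, 1.
Σ = 7^1 − 7^2 − 7^5 + 7^10 = 282458400.
N = 282458400/10 = 28245840.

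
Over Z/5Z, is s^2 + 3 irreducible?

Write m(s) = s^2 + 3.
Check for roots in Z/5Z: m(0) = 3; m(1) = 4; m(2) = 2; m(3) = 2; m(4) = 4.
No roots. A degree-2 polynomial over a field with no linear factor is irreducible.

Yes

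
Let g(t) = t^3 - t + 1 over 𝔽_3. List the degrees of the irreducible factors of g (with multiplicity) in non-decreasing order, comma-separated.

Roots in 𝔽_3: g(0) = 1; g(1) = 1; g(2) = 1.
Complete factorization: g(t) = (t^3 - t + 1).
Factor degrees with multiplicity: 3 = 3.

3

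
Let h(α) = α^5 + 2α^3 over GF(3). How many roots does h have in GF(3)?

3

Evaluate at each of the 3 elements of GF(3):
h(0) = 0 → root; h(1) = 0 → root; h(2) = 0 → root.
Roots: {0, 1, 2}.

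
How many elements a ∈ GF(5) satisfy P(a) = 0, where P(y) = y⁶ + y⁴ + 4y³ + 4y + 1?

1

Evaluate at each of the 5 elements of GF(5):
P(0) = 1; P(1) = 1; P(2) = 1; P(3) = 1; P(4) = 0 → root.
Roots: {4}.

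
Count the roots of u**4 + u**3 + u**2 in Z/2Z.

1

Write g(u) = u**4 + u**3 + u**2.
Evaluate at each of the 2 elements of Z/2Z:
g(0) = 0 → root; g(1) = 1.
Roots: {0}.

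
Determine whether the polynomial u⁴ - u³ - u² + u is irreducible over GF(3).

Write P(u) = u⁴ - u³ - u² + u.
Check for roots in GF(3): P(0) = 0 → root; P(1) = 0 → root; P(2) = 0 → root.
P(0) = 0, so (u) divides P(u); P is reducible.

No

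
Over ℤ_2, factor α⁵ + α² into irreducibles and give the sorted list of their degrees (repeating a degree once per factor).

Write h(α) = α⁵ + α².
Roots in ℤ_2: h(0) = 0 → root; h(1) = 0 → root.
Linear factors from roots: (α), (α + 1).
Complete factorization: h(α) = (α + 1)·(α)^2·(α² + α + 1).
Factor degrees with multiplicity: 1 + 1 + 1 + 2 = 5.

1, 1, 1, 2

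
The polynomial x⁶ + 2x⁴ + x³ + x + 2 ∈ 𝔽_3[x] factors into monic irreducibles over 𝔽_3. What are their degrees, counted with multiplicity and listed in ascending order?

Write f(x) = x⁶ + 2x⁴ + x³ + x + 2.
Roots in 𝔽_3: f(0) = 2; f(1) = 1; f(2) = 0 → root.
Linear factors from roots: (x + 1).
Complete factorization: f(x) = (x + 1)·(x² + 1)·(x³ + 2x² + 2x + 2).
Factor degrees with multiplicity: 1 + 2 + 3 = 6.

1, 2, 3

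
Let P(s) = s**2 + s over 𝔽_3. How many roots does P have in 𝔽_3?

2

Evaluate at each of the 3 elements of 𝔽_3:
P(0) = 0 → root; P(1) = 2; P(2) = 0 → root.
Roots: {0, 2}.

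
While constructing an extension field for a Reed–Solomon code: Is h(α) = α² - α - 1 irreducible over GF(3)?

Yes

Check for roots in GF(3): h(0) = 2; h(1) = 2; h(2) = 1.
No roots. A degree-2 polynomial over a field with no linear factor is irreducible.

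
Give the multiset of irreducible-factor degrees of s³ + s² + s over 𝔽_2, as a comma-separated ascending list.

1, 2

Write g(s) = s³ + s² + s.
Roots in 𝔽_2: g(0) = 0 → root; g(1) = 1.
Linear factors from roots: (s).
Complete factorization: g(s) = (s)·(s² + s + 1).
Factor degrees with multiplicity: 1 + 2 = 3.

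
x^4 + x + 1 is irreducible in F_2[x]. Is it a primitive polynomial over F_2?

Yes

Write f(x) = x^4 + x + 1.
|GF(2^4)^×| = 2^4 − 1 = 15. Prime factorization: 15 = 3·5.
f is primitive ⇔ x has order 15 in GF(2)[x]/(f), i.e. x^(15/q) ≠ 1 for each prime q | 15.
x^(5) mod f = x^2 + x.
x^(3) mod f = x^3.
None equal 1, so x has full order 15; f is primitive.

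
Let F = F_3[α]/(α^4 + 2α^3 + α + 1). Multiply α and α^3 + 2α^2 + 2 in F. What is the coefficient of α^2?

0

Multiply in F_3[α]: (α)·(α^3 + 2α^2 + 2) = α^4 + 2α^3 + 2α.
Reduce using α^4 ≡ α^3 + 2α + 2 (mod α^4 + 2α^3 + α + 1).
Reduced: α + 2.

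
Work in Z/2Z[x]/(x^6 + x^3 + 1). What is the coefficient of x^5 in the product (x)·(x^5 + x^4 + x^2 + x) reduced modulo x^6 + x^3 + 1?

1

Multiply in Z/2Z[x]: (x)·(x^5 + x^4 + x^2 + x) = x^6 + x^5 + x^3 + x^2.
Reduce using x^6 ≡ x^3 + 1 (mod x^6 + x^3 + 1).
Reduced: x^5 + x^2 + 1.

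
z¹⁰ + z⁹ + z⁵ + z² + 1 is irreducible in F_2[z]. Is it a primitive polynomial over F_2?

Yes

Write f(z) = z¹⁰ + z⁹ + z⁵ + z² + 1.
|GF(2^10)^×| = 2^10 − 1 = 1023. Prime factorization: 1023 = 3·11·31.
f is primitive ⇔ z has order 1023 in GF(2)[z]/(f), i.e. z^(1023/q) ≠ 1 for each prime q | 1023.
z^(341) mod f = z⁷ + z⁴ + z² + z.
z^(93) mod f = z⁷ + z⁶ + z⁴ + z³ + 1.
z^(33) mod f = z⁹ + z⁷ + z⁶ + z⁵ + z³ + z² + 1.
None equal 1, so z has full order 1023; f is primitive.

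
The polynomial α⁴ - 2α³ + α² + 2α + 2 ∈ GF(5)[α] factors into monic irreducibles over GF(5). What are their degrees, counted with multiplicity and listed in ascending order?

1, 3

Write f(α) = α⁴ - 2α³ + α² + 2α + 2.
Roots in GF(5): f(0) = 2; f(1) = 4; f(2) = 0 → root; f(3) = 4; f(4) = 4.
Linear factors from roots: (α - 2).
Complete factorization: f(α) = (α - 2)·(α³ + α - 1).
Factor degrees with multiplicity: 1 + 3 = 4.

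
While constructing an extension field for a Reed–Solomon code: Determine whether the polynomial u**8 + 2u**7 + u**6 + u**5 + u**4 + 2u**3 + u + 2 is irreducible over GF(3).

Yes

Write g(u) = u**8 + 2u**7 + u**6 + u**5 + u**4 + 2u**3 + u + 2.
Check for roots in GF(3): g(0) = 2; g(1) = 2; g(2) = 2.
No roots, so no linear factors.
Monic irreducibles of degree 2 over GF(3): u**2 + 1, u**2 + u + 2, u**2 + 2u + 2.
None of them divide g (all give nonzero remainder).
Degree-3 irreducible divisors: test the 8 monic irreducibles of degree 3 over GF(3).
None of them divide g (all give nonzero remainder).
Degree-4 irreducible divisors: test the 18 monic irreducibles of degree 4 over GF(3).
None of them divide g (all give nonzero remainder).
No irreducible factor of degree ≤ 4 exists, so g is irreducible over GF(3).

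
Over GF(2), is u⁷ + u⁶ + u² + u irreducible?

Write h(u) = u⁷ + u⁶ + u² + u.
Check for roots in GF(2): h(0) = 0 → root; h(1) = 0 → root.
h(0) = 0, so (u) divides h(u); h is reducible.

No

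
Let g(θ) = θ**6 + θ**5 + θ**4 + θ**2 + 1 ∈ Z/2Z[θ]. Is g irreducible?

Yes

Check for roots in Z/2Z: g(0) = 1; g(1) = 1.
No roots, so no linear factors.
Monic irreducibles of degree 2 over GF(2): θ**2 + θ + 1.
None of them divide g (all give nonzero remainder).
Monic irreducibles of degree 3 over GF(2): θ**3 + θ + 1, θ**3 + θ**2 + 1.
None of them divide g (all give nonzero remainder).
No irreducible factor of degree ≤ 3 exists, so g is irreducible over GF(2).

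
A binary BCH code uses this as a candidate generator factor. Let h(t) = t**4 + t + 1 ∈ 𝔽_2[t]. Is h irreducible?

Check for roots in 𝔽_2: h(0) = 1; h(1) = 1.
No roots, so no linear factors.
Monic irreducibles of degree 2 over GF(2): t**2 + t + 1.
None of them divide h (all give nonzero remainder).
No irreducible factor of degree ≤ 2 exists, so h is irreducible over GF(2).

Yes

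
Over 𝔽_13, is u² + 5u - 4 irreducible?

Write g(u) = u² + 5u - 4.
Check each element of 𝔽_13 for a root: g(0)=9, g(1)=2, g(2)=10, g(3)=7, g(4)=6, g(5)=7, g(6)=10, g(7)=2, g(8)=9, g(9)=5, g(10)=3, g(11)=3, g(12)=5.
No roots. A degree-2 polynomial over a field with no linear factor is irreducible.

Yes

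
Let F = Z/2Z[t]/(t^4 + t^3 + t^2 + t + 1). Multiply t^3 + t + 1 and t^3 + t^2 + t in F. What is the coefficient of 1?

Multiply in Z/2Z[t]: (t^3 + t + 1)·(t^3 + t^2 + t) = t^6 + t^5 + t.
Reduce using t^4 ≡ t^3 + t^2 + t + 1 (mod t^4 + t^3 + t^2 + t + 1).
Reduced: 1.

1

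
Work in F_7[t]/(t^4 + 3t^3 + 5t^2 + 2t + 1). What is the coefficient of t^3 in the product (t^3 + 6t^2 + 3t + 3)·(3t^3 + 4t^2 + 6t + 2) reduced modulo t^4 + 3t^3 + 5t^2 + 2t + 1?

5

Multiply in F_7[t]: (t^3 + 6t^2 + 3t + 3)·(3t^3 + 4t^2 + 6t + 2) = 3t^6 + t^5 + 4t^4 + 3t^3 + 3t + 6.
Reduce using t^4 ≡ 4t^3 + 2t^2 + 5t + 6 (mod t^4 + 3t^3 + 5t^2 + 2t + 1).
Reduced: 5t^3 + 4t^2 + 6t.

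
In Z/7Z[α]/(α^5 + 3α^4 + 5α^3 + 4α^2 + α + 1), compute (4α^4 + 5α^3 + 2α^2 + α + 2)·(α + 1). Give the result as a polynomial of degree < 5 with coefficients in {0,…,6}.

4α^4 + α^3 + α^2 + 6α + 5

Multiply in Z/7Z[α]: (4α^4 + 5α^3 + 2α^2 + α + 2)·(α + 1) = 4α^5 + 2α^4 + 3α^2 + 3α + 2.
Reduce using α^5 ≡ 4α^4 + 2α^3 + 3α^2 + 6α + 6 (mod α^5 + 3α^4 + 5α^3 + 4α^2 + α + 1).
Reduced: 4α^4 + α^3 + α^2 + 6α + 5.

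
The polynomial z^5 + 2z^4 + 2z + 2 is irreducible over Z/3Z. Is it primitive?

Write f(z) = z^5 + 2z^4 + 2z + 2.
|GF(3^5)^×| = 3^5 − 1 = 242. Prime factorization: 242 = 2·11^2.
f is primitive ⇔ z has order 242 in GF(3)[z]/(f), i.e. z^(242/q) ≠ 1 for each prime q | 242.
z^(121) mod f = 1
z^(22) mod f = 2z^3 + 2.
Since z^(121) = 1, the order of z divides 121 < 242; not primitive.

No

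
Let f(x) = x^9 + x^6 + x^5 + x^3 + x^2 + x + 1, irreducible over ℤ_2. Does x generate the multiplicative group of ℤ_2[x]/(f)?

Yes

|GF(2^9)^×| = 2^9 − 1 = 511. Prime factorization: 511 = 7·73.
f is primitive ⇔ x has order 511 in GF(2)[x]/(f), i.e. x^(511/q) ≠ 1 for each prime q | 511.
x^(73) mod f = x^5 + x^4 + x^3 + x + 1.
x^(7) mod f = x^7.
None equal 1, so x has full order 511; f is primitive.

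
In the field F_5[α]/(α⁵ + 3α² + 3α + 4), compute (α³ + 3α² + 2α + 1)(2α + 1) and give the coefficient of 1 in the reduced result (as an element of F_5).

1

Multiply in F_5[α]: (α³ + 3α² + 2α + 1)·(2α + 1) = 2α⁴ + 2α³ + 2α² + 4α + 1.
Reduced: 2α⁴ + 2α³ + 2α² + 4α + 1.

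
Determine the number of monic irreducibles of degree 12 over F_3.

The number of monic irreducibles of degree 12 over GF(3) is (1/12)·Σ_{d∣12} μ(12/d) 3^d.
Divisors of 12: 1, 2, 3, 4, 6, 12; μ(12/d) for each: 0, 1, 0, -1, -1, 1.
Σ = 3^2 − 3^4 − 3^6 + 3^12 = 530640.
N = 530640/12 = 44220.

44220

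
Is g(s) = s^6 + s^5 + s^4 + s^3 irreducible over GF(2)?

No

Check for roots in GF(2): g(0) = 0 → root; g(1) = 0 → root.
g(0) = 0, so (s) divides g(s); g is reducible.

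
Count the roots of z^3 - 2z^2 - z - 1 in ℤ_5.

1

Write h(z) = z^3 - 2z^2 - z - 1.
Evaluate at each of the 5 elements of ℤ_5:
h(0) = 4; h(1) = 2; h(2) = 2; h(3) = 0 → root; h(4) = 2.
Roots: {3}.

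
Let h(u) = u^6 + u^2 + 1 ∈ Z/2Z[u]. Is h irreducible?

Check for roots in Z/2Z: h(0) = 1; h(1) = 1.
No roots, so no linear factors.
Monic irreducibles of degree 2 over GF(2): u^2 + u + 1.
None of them divide h (all give nonzero remainder).
Monic irreducibles of degree 3 over GF(2): u^3 + u + 1, u^3 + u^2 + 1.
u^3 + u + 1 divides h: h(u) = (u^3 + u + 1)·(u^3 + u + 1).

No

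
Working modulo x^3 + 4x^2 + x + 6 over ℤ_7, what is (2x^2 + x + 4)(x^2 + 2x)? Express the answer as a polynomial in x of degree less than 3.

2x^2 + 6x + 4

Multiply in ℤ_7[x]: (2x^2 + x + 4)·(x^2 + 2x) = 2x^4 + 5x^3 + 6x^2 + x.
Reduce using x^3 ≡ 3x^2 + 6x + 1 (mod x^3 + 4x^2 + x + 6).
Reduced: 2x^2 + 6x + 4.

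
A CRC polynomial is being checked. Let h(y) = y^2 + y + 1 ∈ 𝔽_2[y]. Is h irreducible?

Check for roots in 𝔽_2: h(0) = 1; h(1) = 1.
No roots. A degree-2 polynomial over a field with no linear factor is irreducible.

Yes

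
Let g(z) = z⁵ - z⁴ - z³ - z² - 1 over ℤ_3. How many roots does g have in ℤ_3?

Evaluate at each of the 3 elements of ℤ_3:
g(0) = 2; g(1) = 0 → root; g(2) = 0 → root.
Roots: {1, 2}.

2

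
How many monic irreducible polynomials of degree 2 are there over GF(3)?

The number of monic irreducibles of degree 2 over GF(3) is (1/2)·Σ_{d∣2} μ(2/d) 3^d.
Divisors of 2: 1, 2; μ(2/d) for each: -1, 1.
Σ = − 3^1 + 3^2 = 6.
N = 6/2 = 3.

3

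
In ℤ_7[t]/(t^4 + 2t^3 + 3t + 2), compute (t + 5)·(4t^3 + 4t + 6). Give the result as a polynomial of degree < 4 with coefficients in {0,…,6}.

5t^3 + 4t^2 + 1

Multiply in ℤ_7[t]: (t + 5)·(4t^3 + 4t + 6) = 4t^4 + 6t^3 + 4t^2 + 5t + 2.
Reduce using t^4 ≡ 5t^3 + 4t + 5 (mod t^4 + 2t^3 + 3t + 2).
Reduced: 5t^3 + 4t^2 + 1.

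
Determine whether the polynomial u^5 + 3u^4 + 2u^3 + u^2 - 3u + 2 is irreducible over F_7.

Write g(u) = u^5 + 3u^4 + 2u^3 + u^2 - 3u + 2.
Check for roots in F_7: g(0) = 2; g(1) = 6; g(2) = 5; g(3) = 3; g(4) = 1; g(5) = 5; g(6) = 6.
No roots, so no linear factors.
Degree-2 irreducible divisors: test the 21 monic irreducibles of degree 2 over GF(7).
None of them divide g (all give nonzero remainder).
No irreducible factor of degree ≤ 2 exists, so g is irreducible over GF(7).

Yes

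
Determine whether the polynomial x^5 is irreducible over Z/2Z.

Write g(x) = x^5.
Check for roots in Z/2Z: g(0) = 0 → root; g(1) = 1.
g(0) = 0, so (x) divides g(x); g is reducible.

No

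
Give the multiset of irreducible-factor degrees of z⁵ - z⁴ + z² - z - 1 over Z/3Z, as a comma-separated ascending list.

2, 3

Write h(z) = z⁵ - z⁴ + z² - z - 1.
Roots in Z/3Z: h(0) = 2; h(1) = 2; h(2) = 2.
Complete factorization: h(z) = (z² + 1)·(z³ - z² - z - 1).
Factor degrees with multiplicity: 2 + 3 = 5.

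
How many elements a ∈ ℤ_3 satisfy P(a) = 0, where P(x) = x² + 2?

2

Evaluate at each of the 3 elements of ℤ_3:
P(0) = 2; P(1) = 0 → root; P(2) = 0 → root.
Roots: {1, 2}.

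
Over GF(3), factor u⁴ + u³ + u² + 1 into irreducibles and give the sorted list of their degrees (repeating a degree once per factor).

4

Write g(u) = u⁴ + u³ + u² + 1.
Roots in GF(3): g(0) = 1; g(1) = 1; g(2) = 2.
Complete factorization: g(u) = (u⁴ + u³ + u² + 1).
Factor degrees with multiplicity: 4 = 4.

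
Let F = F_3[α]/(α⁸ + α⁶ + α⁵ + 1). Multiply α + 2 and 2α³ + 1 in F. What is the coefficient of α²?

Multiply in F_3[α]: (α + 2)·(2α³ + 1) = 2α⁴ + α³ + α + 2.
Reduced: 2α⁴ + α³ + α + 2.

0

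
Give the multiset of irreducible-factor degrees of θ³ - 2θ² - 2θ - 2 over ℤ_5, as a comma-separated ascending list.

Write g(θ) = θ³ - 2θ² - 2θ - 2.
Roots in ℤ_5: g(0) = 3; g(1) = 0 → root; g(2) = 4; g(3) = 1; g(4) = 2.
Linear factors from roots: (θ - 1).
Complete factorization: g(θ) = (θ - 1)·(θ² - θ + 2).
Factor degrees with multiplicity: 1 + 2 = 3.

1, 2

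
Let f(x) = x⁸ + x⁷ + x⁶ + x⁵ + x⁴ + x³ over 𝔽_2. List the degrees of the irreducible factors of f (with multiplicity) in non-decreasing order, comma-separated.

1, 1, 1, 1, 2, 2

Roots in 𝔽_2: f(0) = 0 → root; f(1) = 0 → root.
Linear factors from roots: (x), (x + 1).
Complete factorization: f(x) = (x + 1)·(x)^3·(x² + x + 1)^2.
Factor degrees with multiplicity: 1 + 1 + 1 + 1 + 2 + 2 = 8.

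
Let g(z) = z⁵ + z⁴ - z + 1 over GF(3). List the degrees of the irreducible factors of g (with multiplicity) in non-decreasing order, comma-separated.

Roots in GF(3): g(0) = 1; g(1) = 2; g(2) = 2.
Complete factorization: g(z) = (z⁵ + z⁴ - z + 1).
Factor degrees with multiplicity: 5 = 5.

5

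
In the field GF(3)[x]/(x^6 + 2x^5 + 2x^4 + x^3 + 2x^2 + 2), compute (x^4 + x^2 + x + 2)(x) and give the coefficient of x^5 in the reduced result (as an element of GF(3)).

Multiply in GF(3)[x]: (x^4 + x^2 + x + 2)·(x) = x^5 + x^3 + x^2 + 2x.
Reduced: x^5 + x^3 + x^2 + 2x.

1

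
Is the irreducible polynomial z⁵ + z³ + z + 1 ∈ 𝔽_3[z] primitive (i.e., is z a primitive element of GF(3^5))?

Write f(z) = z⁵ + z³ + z + 1.
|GF(3^5)^×| = 3^5 − 1 = 242. Prime factorization: 242 = 2·11^2.
f is primitive ⇔ z has order 242 in GF(3)[z]/(f), i.e. z^(242/q) ≠ 1 for each prime q | 242.
z^(121) mod f = 2.
z^(22) mod f = z⁴ + z² + 2.
None equal 1, so z has full order 242; f is primitive.

Yes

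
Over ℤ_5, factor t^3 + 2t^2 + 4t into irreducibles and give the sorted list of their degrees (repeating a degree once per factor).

1, 2

Write g(t) = t^3 + 2t^2 + 4t.
Roots in ℤ_5: g(0) = 0 → root; g(1) = 2; g(2) = 4; g(3) = 2; g(4) = 2.
Linear factors from roots: (t).
Complete factorization: g(t) = (t)·(t^2 + 2t + 4).
Factor degrees with multiplicity: 1 + 2 = 3.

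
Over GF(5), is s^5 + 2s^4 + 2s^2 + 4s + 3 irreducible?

Write g(s) = s^5 + 2s^4 + 2s^2 + 4s + 3.
Check for roots in GF(5): g(0) = 3; g(1) = 2; g(2) = 3; g(3) = 3; g(4) = 2.
No roots, so no linear factors.
Degree-2 irreducible divisors: test the 10 monic irreducibles of degree 2 over GF(5).
None of them divide g (all give nonzero remainder).
No irreducible factor of degree ≤ 2 exists, so g is irreducible over GF(5).

Yes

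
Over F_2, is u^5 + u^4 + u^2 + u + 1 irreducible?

Yes

Write g(u) = u^5 + u^4 + u^2 + u + 1.
Check for roots in F_2: g(0) = 1; g(1) = 1.
No roots, so no linear factors.
Monic irreducibles of degree 2 over GF(2): u^2 + u + 1.
None of them divide g (all give nonzero remainder).
No irreducible factor of degree ≤ 2 exists, so g is irreducible over GF(2).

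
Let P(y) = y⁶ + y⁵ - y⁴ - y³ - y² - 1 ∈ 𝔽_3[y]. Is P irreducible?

Check for roots in 𝔽_3: P(0) = 2; P(1) = 1; P(2) = 1.
No roots, so no linear factors.
Monic irreducibles of degree 2 over GF(3): y² + 1, y² + y - 1, y² - y - 1.
None of them divide P (all give nonzero remainder).
Degree-3 irreducible divisors: test the 8 monic irreducibles of degree 3 over GF(3).
None of them divide P (all give nonzero remainder).
No irreducible factor of degree ≤ 3 exists, so P is irreducible over GF(3).

Yes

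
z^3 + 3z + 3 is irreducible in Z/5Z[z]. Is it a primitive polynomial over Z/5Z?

Write f(z) = z^3 + 3z + 3.
|GF(5^3)^×| = 5^3 − 1 = 124. Prime factorization: 124 = 2^2·31.
f is primitive ⇔ z has order 124 in GF(5)[z]/(f), i.e. z^(124/q) ≠ 1 for each prime q | 124.
z^(62) mod f = 4.
z^(4) mod f = 2z^2 + 2z.
None equal 1, so z has full order 124; f is primitive.

Yes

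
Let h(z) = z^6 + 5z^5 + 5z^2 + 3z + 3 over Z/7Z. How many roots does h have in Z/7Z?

0

Evaluate at each of the 7 elements of Z/7Z:
h(0) = 3; h(1) = 3; h(2) = 1; h(3) = 6; h(4) = 1; h(5) = 5; h(6) = 1.
No element is a root.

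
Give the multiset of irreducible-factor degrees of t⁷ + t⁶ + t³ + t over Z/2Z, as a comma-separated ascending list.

1, 1, 2, 3

Write h(t) = t⁷ + t⁶ + t³ + t.
Roots in Z/2Z: h(0) = 0 → root; h(1) = 0 → root.
Linear factors from roots: (t), (t + 1).
Complete factorization: h(t) = (t)·(t + 1)·(t² + t + 1)·(t³ + t² + 1).
Factor degrees with multiplicity: 1 + 1 + 2 + 3 = 7.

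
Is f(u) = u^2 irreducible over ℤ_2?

Check for roots in ℤ_2: f(0) = 0 → root; f(1) = 1.
f(0) = 0, so (u) divides f(u); f is reducible.

No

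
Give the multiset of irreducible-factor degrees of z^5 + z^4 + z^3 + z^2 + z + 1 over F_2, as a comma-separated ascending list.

Write h(z) = z^5 + z^4 + z^3 + z^2 + z + 1.
Roots in F_2: h(0) = 1; h(1) = 0 → root.
Linear factors from roots: (z + 1).
Complete factorization: h(z) = (z + 1)·(z^2 + z + 1)^2.
Factor degrees with multiplicity: 1 + 2 + 2 = 5.

1, 2, 2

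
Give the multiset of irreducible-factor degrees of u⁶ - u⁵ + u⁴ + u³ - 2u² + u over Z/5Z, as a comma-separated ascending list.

Write h(u) = u⁶ - u⁵ + u⁴ + u³ - 2u² + u.
Roots in Z/5Z: h(0) = 0 → root; h(1) = 1; h(2) = 0 → root; h(3) = 4; h(4) = 4.
Linear factors from roots: (u), (u - 2).
Complete factorization: h(u) = (u)·(u - 2)·(u² + 2)·(u² + u + 1).
Factor degrees with multiplicity: 1 + 1 + 2 + 2 = 6.

1, 1, 2, 2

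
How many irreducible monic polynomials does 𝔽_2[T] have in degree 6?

x^(2^6) − x is the product of all monic irreducibles of degree dividing 6; Möbius inversion gives N = (1/6) Σ μ(6/d)·2^d.
Divisors of 6: 1, 2, 3, 6; μ(6/d) for each: 1, -1, -1, 1.
Σ = 2^1 − 2^2 − 2^3 + 2^6 = 54.
N = 54/6 = 9.

9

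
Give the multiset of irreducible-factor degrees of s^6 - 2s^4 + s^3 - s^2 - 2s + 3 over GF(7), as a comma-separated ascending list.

Write h(s) = s^6 - 2s^4 + s^3 - s^2 - 2s + 3.
Linear factors from roots: (s - 1), (s - 2).
Complete factorization: h(s) = (s - 2)·(s - 1)·(s^4 + 3s^3 - 2s^2 + 3s - 2).
Factor degrees with multiplicity: 1 + 1 + 4 = 6.

1, 1, 4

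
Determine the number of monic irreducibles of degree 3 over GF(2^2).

20

The number of monic irreducibles of degree 3 over GF(4) is (1/3)·Σ_{d∣3} μ(3/d) 4^d.
Divisors of 3: 1, 3; μ(3/d) for each: -1, 1.
Σ = − 4^1 + 4^3 = 60.
N = 60/3 = 20.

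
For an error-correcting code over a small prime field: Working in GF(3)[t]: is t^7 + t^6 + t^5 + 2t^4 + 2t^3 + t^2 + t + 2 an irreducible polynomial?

Yes

Write P(t) = t^7 + t^6 + t^5 + 2t^4 + 2t^3 + t^2 + t + 2.
Check for roots in GF(3): P(0) = 2; P(1) = 2; P(2) = 1.
No roots, so no linear factors.
Monic irreducibles of degree 2 over GF(3): t^2 + 1, t^2 + t + 2, t^2 + 2t + 2.
None of them divide P (all give nonzero remainder).
Degree-3 irreducible divisors: test the 8 monic irreducibles of degree 3 over GF(3).
None of them divide P (all give nonzero remainder).
No irreducible factor of degree ≤ 3 exists, so P is irreducible over GF(3).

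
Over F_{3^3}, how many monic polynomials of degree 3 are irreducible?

6552

By the necklace-counting formula, N_27(3) = (1/3) Σ_{d|3} μ(3/d)·27^d.
Divisors of 3: 1, 3; μ(3/d) for each: -1, 1.
Σ = − 27^1 + 27^3 = 19656.
N = 19656/3 = 6552.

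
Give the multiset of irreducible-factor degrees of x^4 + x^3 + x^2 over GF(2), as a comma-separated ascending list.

Write h(x) = x^4 + x^3 + x^2.
Roots in GF(2): h(0) = 0 → root; h(1) = 1.
Linear factors from roots: (x).
Complete factorization: h(x) = (x)^2·(x^2 + x + 1).
Factor degrees with multiplicity: 1 + 1 + 2 = 4.

1, 1, 2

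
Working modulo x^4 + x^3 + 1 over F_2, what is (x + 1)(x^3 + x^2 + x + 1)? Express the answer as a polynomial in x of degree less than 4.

Multiply in F_2[x]: (x + 1)·(x^3 + x^2 + x + 1) = x^4 + 1.
Reduce using x^4 ≡ x^3 + 1 (mod x^4 + x^3 + 1).
Reduced: x^3.

x^3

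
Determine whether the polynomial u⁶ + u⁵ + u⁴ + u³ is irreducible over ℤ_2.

Write P(u) = u⁶ + u⁵ + u⁴ + u³.
Check for roots in ℤ_2: P(0) = 0 → root; P(1) = 0 → root.
P(0) = 0, so (u) divides P(u); P is reducible.

No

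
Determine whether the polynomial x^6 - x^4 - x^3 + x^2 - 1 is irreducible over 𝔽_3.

Write h(x) = x^6 - x^4 - x^3 + x^2 - 1.
Check for roots in 𝔽_3: h(0) = 2; h(1) = 2; h(2) = 1.
No roots, so no linear factors.
Monic irreducibles of degree 2 over GF(3): x^2 + 1, x^2 + x - 1, x^2 - x - 1.
None of them divide h (all give nonzero remainder).
Degree-3 irreducible divisors: test the 8 monic irreducibles of degree 3 over GF(3).
None of them divide h (all give nonzero remainder).
No irreducible factor of degree ≤ 3 exists, so h is irreducible over GF(3).

Yes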